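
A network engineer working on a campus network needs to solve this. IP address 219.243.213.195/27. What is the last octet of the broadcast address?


Given: IP = 219.243.213.195, prefix = /27
Host bits = 32 - 27 = 5
Network last octet = 195 AND mask = 192
Host part size = 2^5 - 1 = 31
Broadcast last octet = 192 OR 31 = 223

223


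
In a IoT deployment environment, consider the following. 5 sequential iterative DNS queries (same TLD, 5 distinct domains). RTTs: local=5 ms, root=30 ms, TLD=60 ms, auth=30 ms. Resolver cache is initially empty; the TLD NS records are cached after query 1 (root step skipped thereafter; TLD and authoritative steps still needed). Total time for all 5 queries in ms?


Lookup 1 (cold cache): local + root + TLD + auth = 5 + 30 + 60 + 30 = 125 ms
Lookups 2..5 (TLD NS cached -> skip root; new domain -> still ask TLD and auth): local + TLD + auth = 5 + 60 + 30 = 95 ms each
Remaining 4 lookups: 4 * 95 = 380 ms
Total = 125 + 380 = 505 ms

505


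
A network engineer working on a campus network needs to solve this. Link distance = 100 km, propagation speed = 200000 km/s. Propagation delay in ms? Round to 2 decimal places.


Given: distance = 100 km, speed = 200000 km/s
Delay = distance / speed = 100 / 200000 seconds
Delay in ms = 100 * 1000 / 200000
Delay = 0.5000 ms
Rounded to 2 dp = 0.50 ms

0.50


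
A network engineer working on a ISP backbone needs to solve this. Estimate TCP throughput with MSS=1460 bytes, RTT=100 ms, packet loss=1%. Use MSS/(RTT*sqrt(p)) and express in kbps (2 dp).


Given: MSS = 1460 bytes, RTT = 100 ms, loss = 1%
RTT in seconds = 100 / 1000 = 0.1
Loss rate = 1% = 0.01
sqrt(loss) = sqrt(0.01) = 0.1
Throughput (bytes/s) = 1460 / (0.1 * 0.1) = 146000.0000
Throughput (kbps) = 146000.0000 * 8 / 1000 = 1168.000000 -> 1168.00 kbps (2 dp)

1168.00


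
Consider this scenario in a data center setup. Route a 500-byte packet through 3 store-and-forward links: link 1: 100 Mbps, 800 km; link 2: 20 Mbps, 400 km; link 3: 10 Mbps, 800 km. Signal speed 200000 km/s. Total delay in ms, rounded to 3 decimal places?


Packet = 500 bytes = 4000 bits. Store-and-forward: sum (t_trans + t_prop) per link.
Link 1: t_trans = 4000/(100*10^6) s = 0.0400 ms; t_prop = 800/200000 s = 4.0000 ms; subtotal = 4.0400 ms
Link 2: t_trans = 4000/(20*10^6) s = 0.2000 ms; t_prop = 400/200000 s = 2.0000 ms; subtotal = 2.2000 ms
Link 3: t_trans = 4000/(10*10^6) s = 0.4000 ms; t_prop = 800/200000 s = 4.0000 ms; subtotal = 4.4000 ms
End-to-end = 4.0400 + 2.2000 + 4.4000 = 10.6400 ms -> 10.640 ms (3 dp)

10.640


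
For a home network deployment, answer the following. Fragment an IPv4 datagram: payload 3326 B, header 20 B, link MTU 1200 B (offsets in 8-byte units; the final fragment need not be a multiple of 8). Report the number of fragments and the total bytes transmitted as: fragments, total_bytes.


Max data per non-final fragment = floor((MTU - header)/8)*8 = floor((1200 - 20)/8)*8 = floor(1180/8)*8 = 1176 B
Final fragment needs no 8-byte alignment: it can carry up to MTU - header = 1180 B
Non-final fragments needed = ceil((payload - 1180) / 1176) = ceil(2146/1176) = ceil(1.8248) = 2
Number of fragments = 2 + 1 = 3
Fragment sizes (data): 2 * 1176 B + 974 B (last, 974 <= 1180 OK)
Total bytes sent = payload + n_frags * header = 3326 + 3*20 = 3326 + 60 = 3386 B

3, 3386


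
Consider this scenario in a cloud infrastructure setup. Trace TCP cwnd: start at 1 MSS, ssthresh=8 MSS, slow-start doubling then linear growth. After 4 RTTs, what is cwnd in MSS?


RTT 0: cwnd = 1 MSS (initial)
RTT 1: cwnd = 2 MSS (slow start, doubled)
RTT 2: cwnd = 4 MSS (slow start, doubled)
RTT 3: cwnd = 8 MSS (slow start, doubled)
RTT 4: cwnd = 9 MSS (congestion avoidance, +1)

9


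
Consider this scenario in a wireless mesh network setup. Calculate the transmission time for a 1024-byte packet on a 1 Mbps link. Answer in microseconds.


Given: packet = 1024 bytes, bandwidth = 1 Mbps
Packet in bits = 1024 * 8 = 8192 bits
Bandwidth = 1 * 10^6 = 1000000 bps
Time = 8192 / 1000000 seconds
Time in us = 8192 * 10^6 / 1000000 = 8192

8192


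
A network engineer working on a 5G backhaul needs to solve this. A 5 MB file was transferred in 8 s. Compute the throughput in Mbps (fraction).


Given: file = 5 MB, time = 8 s
File in Mb = 5 * 8 = 40 Mb
Throughput = 40 / 8 Mbps
Throughput = 5 Mbps

5


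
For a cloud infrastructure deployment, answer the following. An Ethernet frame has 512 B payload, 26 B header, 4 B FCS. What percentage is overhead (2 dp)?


Given: payload = 512 B, header = 26 B, trailer = 4 B
Overhead bytes = header + trailer = 26 + 4 = 30
Total frame = payload + overhead = 512 + 30 = 542
Overhead % = 30 / 542 * 100 = 5.5351% -> 5.54% (2 dp)

5.54


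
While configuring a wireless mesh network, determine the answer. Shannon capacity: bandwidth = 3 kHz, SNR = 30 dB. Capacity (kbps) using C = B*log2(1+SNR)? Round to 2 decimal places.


Given: B = 3 kHz, SNR = 30 dB
SNR linear = 10^(30/10) = 1000
1 + SNR = 1001
log2(1001) = 9.9672262588
C = 3 * 1000 * 9.9672262588 = 29901.6788 bps
C = 29.901679 kbps -> 29.90 kbps (2 dp)

29.90


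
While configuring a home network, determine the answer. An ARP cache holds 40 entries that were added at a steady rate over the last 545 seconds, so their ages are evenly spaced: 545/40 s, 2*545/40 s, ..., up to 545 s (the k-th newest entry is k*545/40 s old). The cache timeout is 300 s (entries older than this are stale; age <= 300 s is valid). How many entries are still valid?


Ages are k * 545/40 s for k = 1..40 (spacing = 13.6250 s).
Entry k is valid iff k * 545/40 <= 300 iff k <= 40 * 300 / 545 = 22.0183
n_valid = floor(22.0183) = 22
(n_stale = 40 - 22 = 18)

22


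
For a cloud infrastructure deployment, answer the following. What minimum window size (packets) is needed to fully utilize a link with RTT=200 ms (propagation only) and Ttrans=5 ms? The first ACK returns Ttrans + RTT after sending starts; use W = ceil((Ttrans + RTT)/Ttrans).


Given: Ttrans = 5 ms, RTT = 200 ms (= 2 * Tprop, Tprop = 100 ms)
Time until first ACK returns = Ttrans + RTT = 5 + 200 = 205 ms
Need W * Ttrans >= Ttrans + RTT  ->  W >= (Ttrans + RTT) / Ttrans
(Ttrans + RTT) / Ttrans = 205 / 5 = 41
W_min = ceil(41) = 41

41


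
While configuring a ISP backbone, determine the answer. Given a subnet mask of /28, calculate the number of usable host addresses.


Given: subnet mask /28
Host bits = 32 - 28 = 4
Total addresses = 2^4 = 16
Usable hosts = 16 - 2 (network + broadcast) = 14

14


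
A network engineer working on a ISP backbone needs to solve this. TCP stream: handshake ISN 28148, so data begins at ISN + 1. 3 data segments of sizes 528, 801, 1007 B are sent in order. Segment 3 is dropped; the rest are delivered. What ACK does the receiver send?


SYN uses sequence number 28148; first data byte = ISN + 1 = 28149.
Segment 1: SEQ = 28149, len = 528 B, covers [28149, 28676]
Segment 2: SEQ = 28677, len = 801 B, covers [28677, 29477]
Segment 3: SEQ = 29478, len = 1007 B, covers [29478, 30484] [LOST]
In-order data received: bytes [28149, 29477] (segments 1..2).
Segment 3 missing -> gap begins at byte 29478.
Cumulative ACK = next expected in-order byte = 28149 + 528 + 801 = 29478

29478


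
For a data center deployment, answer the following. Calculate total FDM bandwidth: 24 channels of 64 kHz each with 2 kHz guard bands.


Given: 24 channels, 64 kHz each, guard = 2 kHz
Channel bandwidth = 24 * 64 = 1536 kHz
Guard bands = 23 gaps * 2 kHz = 46 kHz
Total = 1536 + 46 = 1582 kHz

1582


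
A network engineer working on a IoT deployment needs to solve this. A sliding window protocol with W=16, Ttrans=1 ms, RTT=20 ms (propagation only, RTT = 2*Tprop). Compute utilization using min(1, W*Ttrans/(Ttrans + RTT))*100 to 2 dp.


Given: W = 16, Ttrans = 1 ms, RTT = 20 ms (= 2 * Tprop, Tprop = 10 ms)
Cycle time = Ttrans + RTT = 1 + 20 = 21 ms (first packet sent until its ACK returns)
W * Ttrans = 16 * 1 = 16 ms of sending per cycle
W * Ttrans / (Ttrans + RTT) = 16 / 21 = 0.761905
U = min(1, 0.761905) = 0.761905
U% = 76.19%

76.19


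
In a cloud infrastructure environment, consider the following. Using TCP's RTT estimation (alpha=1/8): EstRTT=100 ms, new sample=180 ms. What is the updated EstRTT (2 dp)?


Given: EstRTT = 100 ms, SampleRTT = 180 ms, alpha = 1/8
New EstRTT = (1 - alpha) * EstRTT + alpha * SampleRTT
(7/8) * 100 = 87.5
(1/8) * 180 = 22.5
New EstRTT = 87.5 + 22.5 = 110 ms -> 110.00 ms (2 dp)

110.00


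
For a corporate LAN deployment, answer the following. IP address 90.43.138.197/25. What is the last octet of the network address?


Given: IP = 90.43.138.197, prefix = /25
Subnet mask = 255.255.255.128
Last octet of IP: 197
Last octet of mask: 128
Network last octet = 197 AND 128 = 128

128


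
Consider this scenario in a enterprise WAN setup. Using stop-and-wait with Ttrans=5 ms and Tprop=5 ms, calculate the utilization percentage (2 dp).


Given: Ttrans = 5 ms, Tprop = 5 ms
RTT = 2 * Tprop = 2 * 5 = 10 ms
U = Ttrans / (Ttrans + RTT)
U = 5 / (5 + 10)
U = 5 / 15 = 0.333333
U% = 33.33%

33.33


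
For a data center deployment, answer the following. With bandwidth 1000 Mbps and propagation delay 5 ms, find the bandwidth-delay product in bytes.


Given: bandwidth = 1000 Mbps, delay = 5 ms
BDP in bits = 1000 * 10^6 * 5 / 1000
BDP in bits = 5000000
BDP in bytes = 5000000 / 8 = 625000

625000


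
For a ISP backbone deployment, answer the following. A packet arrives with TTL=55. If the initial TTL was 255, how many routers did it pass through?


Given: initial TTL = 255, received TTL = 55
Hops = initial TTL - received TTL
Hops = 255 - 55 = 200

200


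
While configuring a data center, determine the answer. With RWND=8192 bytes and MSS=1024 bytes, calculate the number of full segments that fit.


Given: RWND = 8192 bytes, MSS = 1024 bytes
Full segments = floor(RWND / MSS)
Full segments = floor(8192 / 1024)
Full segments = floor(8.0) = 8

8


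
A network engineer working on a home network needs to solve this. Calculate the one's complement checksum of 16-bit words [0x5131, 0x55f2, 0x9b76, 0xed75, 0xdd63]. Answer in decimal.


Given words: [0x5131, 0x55f2, 0x9b76, 0xed75, 0xdd63]
Step 1: Sum all words
Raw sum = 20785 + 22002 + 39798 + 60789 + 56675 = 200049
Step 2: Fold carry: (3441 + 3) = 3444
One's complement = ~3444 & 0xFFFF = 62091

62091


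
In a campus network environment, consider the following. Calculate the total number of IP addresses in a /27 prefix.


Given: CIDR prefix /27
Host bits = 32 - 27 = 5
Total addresses = 2^5 = 32

32


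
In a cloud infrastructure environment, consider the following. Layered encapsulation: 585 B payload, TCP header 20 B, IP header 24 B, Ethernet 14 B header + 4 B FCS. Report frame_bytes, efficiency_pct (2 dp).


TCP segment = 585 + 20 = 605 B
IP packet = 605 + 24 = 629 B
Ethernet frame = 629 + 14 + 4 = 647 B
Efficiency = app / frame = 585 / 647 = 0.904173 = 90.4173% -> 90.42% (2 dp)

647, 90.42


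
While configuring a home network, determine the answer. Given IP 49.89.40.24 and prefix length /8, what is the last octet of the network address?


Given: IP = 49.89.40.24, prefix = /8
Subnet mask = 255.0.0.0
Last octet of IP: 24
Last octet of mask: 0
Network last octet = 24 AND 0 = 0

0


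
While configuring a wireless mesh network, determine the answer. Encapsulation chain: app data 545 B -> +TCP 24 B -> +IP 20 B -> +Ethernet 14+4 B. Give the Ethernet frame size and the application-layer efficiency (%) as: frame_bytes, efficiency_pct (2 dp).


TCP segment = 545 + 24 = 569 B
IP packet = 569 + 20 = 589 B
Ethernet frame = 589 + 14 + 4 = 607 B
Efficiency = app / frame = 545 / 607 = 0.897858 = 89.7858% -> 89.79% (2 dp)

607, 89.79


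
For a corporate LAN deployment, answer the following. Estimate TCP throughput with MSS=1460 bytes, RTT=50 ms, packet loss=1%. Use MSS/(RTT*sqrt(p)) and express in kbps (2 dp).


Given: MSS = 1460 bytes, RTT = 50 ms, loss = 1%
RTT in seconds = 50 / 1000 = 0.05
Loss rate = 1% = 0.01
sqrt(loss) = sqrt(0.01) = 0.1
Throughput (bytes/s) = 1460 / (0.05 * 0.1) = 292000.0000
Throughput (kbps) = 292000.0000 * 8 / 1000 = 2336.000000 -> 2336.00 kbps (2 dp)

2336.00


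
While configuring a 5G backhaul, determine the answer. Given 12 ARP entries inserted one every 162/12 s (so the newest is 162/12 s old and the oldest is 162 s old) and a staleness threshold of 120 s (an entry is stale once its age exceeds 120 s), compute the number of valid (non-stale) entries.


Ages are k * 162/12 s for k = 1..12 (spacing = 13.5000 s).
Entry k is valid iff k * 162/12 <= 120 iff k <= 12 * 120 / 162 = 8.8889
n_valid = floor(8.8889) = 8
(n_stale = 12 - 8 = 4)

8


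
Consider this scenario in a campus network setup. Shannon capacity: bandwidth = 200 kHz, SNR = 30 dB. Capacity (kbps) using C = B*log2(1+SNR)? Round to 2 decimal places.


Given: B = 200 kHz, SNR = 30 dB
SNR linear = 10^(30/10) = 1000
1 + SNR = 1001
log2(1001) = 9.9672262588
C = 200 * 1000 * 9.9672262588 = 1993445.2518 bps
C = 1993.445252 kbps -> 1993.45 kbps (2 dp)

1993.45


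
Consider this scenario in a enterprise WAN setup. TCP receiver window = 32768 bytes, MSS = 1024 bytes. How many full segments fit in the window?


Given: RWND = 32768 bytes, MSS = 1024 bytes
Full segments = floor(RWND / MSS)
Full segments = floor(32768 / 1024)
Full segments = floor(32.0) = 32

32


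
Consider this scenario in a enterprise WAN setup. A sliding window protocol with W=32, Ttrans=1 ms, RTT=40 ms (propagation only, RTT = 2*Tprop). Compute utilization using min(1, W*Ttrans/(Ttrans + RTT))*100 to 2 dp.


Given: W = 32, Ttrans = 1 ms, RTT = 40 ms (= 2 * Tprop, Tprop = 20 ms)
Cycle time = Ttrans + RTT = 1 + 40 = 41 ms (first packet sent until its ACK returns)
W * Ttrans = 32 * 1 = 32 ms of sending per cycle
W * Ttrans / (Ttrans + RTT) = 32 / 41 = 0.780488
U = min(1, 0.780488) = 0.780488
U% = 78.05%

78.05


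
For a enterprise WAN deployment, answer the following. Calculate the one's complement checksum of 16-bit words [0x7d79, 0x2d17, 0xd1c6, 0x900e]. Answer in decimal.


Given words: [0x7d79, 0x2d17, 0xd1c6, 0x900e]
Step 1: Sum all words
Raw sum = 32121 + 11543 + 53702 + 36878 = 134244
Step 2: Fold carry: (3172 + 2) = 3174
One's complement = ~3174 & 0xFFFF = 62361

62361


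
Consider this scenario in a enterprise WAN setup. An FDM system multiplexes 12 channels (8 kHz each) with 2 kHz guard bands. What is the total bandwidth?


Given: 12 channels, 8 kHz each, guard = 2 kHz
Channel bandwidth = 12 * 8 = 96 kHz
Guard bands = 11 gaps * 2 kHz = 22 kHz
Total = 96 + 22 = 118 kHz

118


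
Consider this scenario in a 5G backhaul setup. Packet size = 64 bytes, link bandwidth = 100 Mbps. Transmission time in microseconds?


Given: packet = 64 bytes, bandwidth = 100 Mbps
Packet in bits = 64 * 8 = 512 bits
Bandwidth = 100 * 10^6 = 100000000 bps
Time = 512 / 100000000 seconds
Time in us = 512 * 10^6 / 100000000 = 5.12

5.12


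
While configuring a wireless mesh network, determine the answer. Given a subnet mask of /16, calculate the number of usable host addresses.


Given: subnet mask /16
Host bits = 32 - 16 = 16
Total addresses = 2^16 = 65536
Usable hosts = 65536 - 2 (network + broadcast) = 65534

65534


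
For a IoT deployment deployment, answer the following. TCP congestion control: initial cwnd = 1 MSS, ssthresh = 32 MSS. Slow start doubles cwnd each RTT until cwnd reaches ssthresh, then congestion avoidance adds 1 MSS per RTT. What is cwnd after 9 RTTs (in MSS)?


RTT 0: cwnd = 1 MSS (initial)
RTT 1: cwnd = 2 MSS (slow start, doubled)
RTT 2: cwnd = 4 MSS (slow start, doubled)
RTT 3: cwnd = 8 MSS (slow start, doubled)
RTT 4: cwnd = 16 MSS (slow start, doubled)
RTT 5: cwnd = 32 MSS (slow start, doubled)
RTT 6: cwnd = 33 MSS (congestion avoidance, +1)
RTT 7: cwnd = 34 MSS (congestion avoidance, +1)
RTT 8: cwnd = 35 MSS (congestion avoidance, +1)
RTT 9: cwnd = 36 MSS (congestion avoidance, +1)

36


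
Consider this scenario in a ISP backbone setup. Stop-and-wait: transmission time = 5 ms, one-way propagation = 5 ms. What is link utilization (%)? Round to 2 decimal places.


Given: Ttrans = 5 ms, Tprop = 5 ms
RTT = 2 * Tprop = 2 * 5 = 10 ms
U = Ttrans / (Ttrans + RTT)
U = 5 / (5 + 10)
U = 5 / 15 = 0.333333
U% = 33.33%

33.33


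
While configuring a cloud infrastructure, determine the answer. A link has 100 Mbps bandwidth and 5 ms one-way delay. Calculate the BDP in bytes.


Given: bandwidth = 100 Mbps, delay = 5 ms
BDP in bits = 100 * 10^6 * 5 / 1000
BDP in bits = 500000
BDP in bytes = 500000 / 8 = 62500

62500


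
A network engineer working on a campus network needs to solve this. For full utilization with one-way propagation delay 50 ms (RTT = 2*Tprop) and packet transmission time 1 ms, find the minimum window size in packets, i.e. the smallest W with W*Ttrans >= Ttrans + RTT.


Given: Ttrans = 1 ms, RTT = 100 ms (= 2 * Tprop, Tprop = 50 ms)
Time until first ACK returns = Ttrans + RTT = 1 + 100 = 101 ms
Need W * Ttrans >= Ttrans + RTT  ->  W >= (Ttrans + RTT) / Ttrans
(Ttrans + RTT) / Ttrans = 101 / 1 = 101
W_min = ceil(101) = 101

101


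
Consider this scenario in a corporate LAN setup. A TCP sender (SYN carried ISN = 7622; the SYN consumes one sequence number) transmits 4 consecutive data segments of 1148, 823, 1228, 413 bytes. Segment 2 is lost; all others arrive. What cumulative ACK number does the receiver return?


SYN uses sequence number 7622; first data byte = ISN + 1 = 7623.
Segment 1: SEQ = 7623, len = 1148 B, covers [7623, 8770]
Segment 2: SEQ = 8771, len = 823 B, covers [8771, 9593] [LOST]
Segment 3: SEQ = 9594, len = 1228 B, covers [9594, 10821]
Segment 4: SEQ = 10822, len = 413 B, covers [10822, 11234]
In-order data received: bytes [7623, 8770] (segments 1..1).
Segment 2 missing -> gap begins at byte 8771; later segments buffered out of order.
Cumulative ACK = next expected in-order byte = 7623 + 1148 = 8771

8771


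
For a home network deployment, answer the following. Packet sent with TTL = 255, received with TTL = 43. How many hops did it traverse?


Given: initial TTL = 255, received TTL = 43
Hops = initial TTL - received TTL
Hops = 255 - 43 = 212

212


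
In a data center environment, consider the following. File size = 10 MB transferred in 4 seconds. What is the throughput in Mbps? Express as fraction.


Given: file = 10 MB, time = 4 s
File in Mb = 10 * 8 = 80 Mb
Throughput = 80 / 4 Mbps
Throughput = 20 Mbps

20


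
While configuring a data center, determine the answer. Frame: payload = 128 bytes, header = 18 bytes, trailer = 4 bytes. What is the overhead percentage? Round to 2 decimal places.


Given: payload = 128 B, header = 18 B, trailer = 4 B
Overhead bytes = header + trailer = 18 + 4 = 22
Total frame = payload + overhead = 128 + 22 = 150
Overhead % = 22 / 150 * 100 = 14.6667% -> 14.67% (2 dp)

14.67


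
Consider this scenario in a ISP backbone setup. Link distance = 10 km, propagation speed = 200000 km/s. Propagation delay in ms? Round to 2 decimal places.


Given: distance = 10 km, speed = 200000 km/s
Delay = distance / speed = 10 / 200000 seconds
Delay in ms = 10 * 1000 / 200000
Delay = 0.0500 ms
Rounded to 2 dp = 0.05 ms

0.05


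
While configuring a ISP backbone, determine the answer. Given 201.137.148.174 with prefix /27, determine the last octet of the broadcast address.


Given: IP = 201.137.148.174, prefix = /27
Host bits = 32 - 27 = 5
Network last octet = 174 AND mask = 160
Host part size = 2^5 - 1 = 31
Broadcast last octet = 160 OR 31 = 191

191


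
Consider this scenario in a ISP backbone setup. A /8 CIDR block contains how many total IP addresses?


Given: CIDR prefix /8
Host bits = 32 - 8 = 24
Total addresses = 2^24 = 16777216

16777216


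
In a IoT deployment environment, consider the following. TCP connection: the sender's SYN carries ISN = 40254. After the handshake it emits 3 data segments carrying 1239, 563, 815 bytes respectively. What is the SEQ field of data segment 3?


The SYN occupies sequence number ISN = 40254, so the first data byte is ISN + 1 = 40255.
SEQ of data segment i = (ISN + 1) + sum of payload sizes of segments 1..i-1.
Segment 1: SEQ = 40255, payload = 1239 bytes
Segment 2: SEQ = 41494, payload = 563 bytes
Segment 3: SEQ = 42057, payload = 815 bytes
SEQ of segment 3 = 40255 + 1239 + 563 = 42057

42057


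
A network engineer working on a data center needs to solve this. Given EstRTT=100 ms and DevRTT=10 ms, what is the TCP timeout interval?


Given: EstRTT = 100 ms, DevRTT = 10 ms
Timeout = EstRTT + 4 * DevRTT
4 * DevRTT = 4 * 10 = 40
Timeout = 100 + 40 = 140 ms

140


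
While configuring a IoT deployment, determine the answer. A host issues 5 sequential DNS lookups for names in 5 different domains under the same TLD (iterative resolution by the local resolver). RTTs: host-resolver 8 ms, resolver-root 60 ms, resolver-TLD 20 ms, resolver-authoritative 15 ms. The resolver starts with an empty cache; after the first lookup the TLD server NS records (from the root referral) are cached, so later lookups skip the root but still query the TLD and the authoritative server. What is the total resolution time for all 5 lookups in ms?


Lookup 1 (cold cache): local + root + TLD + auth = 8 + 60 + 20 + 15 = 103 ms
Lookups 2..5 (TLD NS cached -> skip root; new domain -> still ask TLD and auth): local + TLD + auth = 8 + 20 + 15 = 43 ms each
Remaining 4 lookups: 4 * 43 = 172 ms
Total = 103 + 172 = 275 ms

275


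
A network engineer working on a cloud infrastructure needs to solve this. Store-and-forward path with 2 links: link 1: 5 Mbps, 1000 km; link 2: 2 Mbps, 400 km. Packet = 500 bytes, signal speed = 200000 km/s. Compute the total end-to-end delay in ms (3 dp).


Packet = 500 bytes = 4000 bits. Store-and-forward: sum (t_trans + t_prop) per link.
Link 1: t_trans = 4000/(5*10^6) s = 0.8000 ms; t_prop = 1000/200000 s = 5.0000 ms; subtotal = 5.8000 ms
Link 2: t_trans = 4000/(2*10^6) s = 2.0000 ms; t_prop = 400/200000 s = 2.0000 ms; subtotal = 4.0000 ms
End-to-end = 5.8000 + 4.0000 = 9.8000 ms -> 9.800 ms (3 dp)

9.800


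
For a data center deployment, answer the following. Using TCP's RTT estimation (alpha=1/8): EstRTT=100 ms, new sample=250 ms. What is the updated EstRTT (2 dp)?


Given: EstRTT = 100 ms, SampleRTT = 250 ms, alpha = 1/8
New EstRTT = (1 - alpha) * EstRTT + alpha * SampleRTT
(7/8) * 100 = 87.5
(1/8) * 250 = 31.25
New EstRTT = 87.5 + 31.25 = 118.75 ms -> 118.75 ms (2 dp)

118.75


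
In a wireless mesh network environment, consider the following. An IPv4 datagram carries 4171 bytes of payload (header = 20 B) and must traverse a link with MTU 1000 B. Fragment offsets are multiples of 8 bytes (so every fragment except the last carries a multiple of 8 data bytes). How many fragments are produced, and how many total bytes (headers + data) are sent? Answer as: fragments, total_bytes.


Max data per non-final fragment = floor((MTU - header)/8)*8 = floor((1000 - 20)/8)*8 = floor(980/8)*8 = 976 B
Final fragment needs no 8-byte alignment: it can carry up to MTU - header = 980 B
Non-final fragments needed = ceil((payload - 980) / 976) = ceil(3191/976) = ceil(3.2695) = 4
Number of fragments = 4 + 1 = 5
Fragment sizes (data): 4 * 976 B + 267 B (last, 267 <= 980 OK)
Total bytes sent = payload + n_frags * header = 4171 + 5*20 = 4171 + 100 = 4271 B

5, 4271


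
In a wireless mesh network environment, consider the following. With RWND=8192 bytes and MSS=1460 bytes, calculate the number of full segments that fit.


Given: RWND = 8192 bytes, MSS = 1460 bytes
Full segments = floor(RWND / MSS)
Full segments = floor(8192 / 1460)
Full segments = floor(5.611) = 5

5


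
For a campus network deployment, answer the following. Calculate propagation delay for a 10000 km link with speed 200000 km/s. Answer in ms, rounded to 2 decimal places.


Given: distance = 10000 km, speed = 200000 km/s
Delay = distance / speed = 10000 / 200000 seconds
Delay in ms = 10000 * 1000 / 200000
Delay = 50.0000 ms
Rounded to 2 dp = 50.00 ms

50.00


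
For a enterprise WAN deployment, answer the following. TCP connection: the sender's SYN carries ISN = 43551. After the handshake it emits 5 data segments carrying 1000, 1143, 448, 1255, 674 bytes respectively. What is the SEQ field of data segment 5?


The SYN occupies sequence number ISN = 43551, so the first data byte is ISN + 1 = 43552.
SEQ of data segment i = (ISN + 1) + sum of payload sizes of segments 1..i-1.
Segment 1: SEQ = 43552, payload = 1000 bytes
Segment 2: SEQ = 44552, payload = 1143 bytes
Segment 3: SEQ = 45695, payload = 448 bytes
Segment 4: SEQ = 46143, payload = 1255 bytes
Segment 5: SEQ = 47398, payload = 674 bytes
SEQ of segment 5 = 43552 + 1000 + 1143 + 448 + 1255 = 47398

47398


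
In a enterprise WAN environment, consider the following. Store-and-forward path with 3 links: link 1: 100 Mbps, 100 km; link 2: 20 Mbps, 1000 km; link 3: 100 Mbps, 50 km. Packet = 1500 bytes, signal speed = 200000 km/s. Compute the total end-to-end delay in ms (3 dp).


Packet = 1500 bytes = 12000 bits. Store-and-forward: sum (t_trans + t_prop) per link.
Link 1: t_trans = 12000/(100*10^6) s = 0.1200 ms; t_prop = 100/200000 s = 0.5000 ms; subtotal = 0.6200 ms
Link 2: t_trans = 12000/(20*10^6) s = 0.6000 ms; t_prop = 1000/200000 s = 5.0000 ms; subtotal = 5.6000 ms
Link 3: t_trans = 12000/(100*10^6) s = 0.1200 ms; t_prop = 50/200000 s = 0.2500 ms; subtotal = 0.3700 ms
End-to-end = 0.6200 + 5.6000 + 0.3700 = 6.5900 ms -> 6.590 ms (3 dp)

6.590


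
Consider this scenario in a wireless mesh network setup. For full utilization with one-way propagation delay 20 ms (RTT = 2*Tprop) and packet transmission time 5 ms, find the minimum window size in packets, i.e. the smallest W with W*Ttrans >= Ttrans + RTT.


Given: Ttrans = 5 ms, RTT = 40 ms (= 2 * Tprop, Tprop = 20 ms)
Time until first ACK returns = Ttrans + RTT = 5 + 40 = 45 ms
Need W * Ttrans >= Ttrans + RTT  ->  W >= (Ttrans + RTT) / Ttrans
(Ttrans + RTT) / Ttrans = 45 / 5 = 9
W_min = ceil(9) = 9

9


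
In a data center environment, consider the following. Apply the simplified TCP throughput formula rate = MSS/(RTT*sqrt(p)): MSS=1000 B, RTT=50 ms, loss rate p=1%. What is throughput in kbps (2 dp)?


Given: MSS = 1000 bytes, RTT = 50 ms, loss = 1%
RTT in seconds = 50 / 1000 = 0.05
Loss rate = 1% = 0.01
sqrt(loss) = sqrt(0.01) = 0.1
Throughput (bytes/s) = 1000 / (0.05 * 0.1) = 200000.0000
Throughput (kbps) = 200000.0000 * 8 / 1000 = 1600.000000 -> 1600.00 kbps (2 dp)

1600.00


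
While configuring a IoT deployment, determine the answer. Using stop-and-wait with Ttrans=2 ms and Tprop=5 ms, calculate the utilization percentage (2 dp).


Given: Ttrans = 2 ms, Tprop = 5 ms
RTT = 2 * Tprop = 2 * 5 = 10 ms
U = Ttrans / (Ttrans + RTT)
U = 2 / (2 + 10)
U = 2 / 12 = 0.166667
U% = 16.67%

16.67


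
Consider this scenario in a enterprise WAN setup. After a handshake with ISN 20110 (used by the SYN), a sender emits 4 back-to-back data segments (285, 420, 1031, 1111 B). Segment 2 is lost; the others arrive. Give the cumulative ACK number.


SYN uses sequence number 20110; first data byte = ISN + 1 = 20111.
Segment 1: SEQ = 20111, len = 285 B, covers [20111, 20395]
Segment 2: SEQ = 20396, len = 420 B, covers [20396, 20815] [LOST]
Segment 3: SEQ = 20816, len = 1031 B, covers [20816, 21846]
Segment 4: SEQ = 21847, len = 1111 B, covers [21847, 22957]
In-order data received: bytes [20111, 20395] (segments 1..1).
Segment 2 missing -> gap begins at byte 20396; later segments buffered out of order.
Cumulative ACK = next expected in-order byte = 20111 + 285 = 20396

20396


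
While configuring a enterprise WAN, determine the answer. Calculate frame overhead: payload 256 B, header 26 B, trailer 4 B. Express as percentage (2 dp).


Given: payload = 256 B, header = 26 B, trailer = 4 B
Overhead bytes = header + trailer = 26 + 4 = 30
Total frame = payload + overhead = 256 + 30 = 286
Overhead % = 30 / 286 * 100 = 10.4895% -> 10.49% (2 dp)

10.49


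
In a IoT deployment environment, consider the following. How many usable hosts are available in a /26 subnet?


Given: subnet mask /26
Host bits = 32 - 26 = 6
Total addresses = 2^6 = 64
Usable hosts = 64 - 2 (network + broadcast) = 62

62


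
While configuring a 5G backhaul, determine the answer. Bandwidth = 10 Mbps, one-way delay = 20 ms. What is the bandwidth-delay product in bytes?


Given: bandwidth = 10 Mbps, delay = 20 ms
BDP in bits = 10 * 10^6 * 20 / 1000
BDP in bits = 200000
BDP in bytes = 200000 / 8 = 25000

25000


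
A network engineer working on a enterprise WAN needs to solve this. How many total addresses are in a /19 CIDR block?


Given: CIDR prefix /19
Host bits = 32 - 19 = 13
Total addresses = 2^13 = 8192

8192


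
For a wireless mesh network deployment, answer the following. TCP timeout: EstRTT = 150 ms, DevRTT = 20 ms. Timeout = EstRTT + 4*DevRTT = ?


Given: EstRTT = 150 ms, DevRTT = 20 ms
Timeout = EstRTT + 4 * DevRTT
4 * DevRTT = 4 * 20 = 80
Timeout = 150 + 80 = 230 ms

230


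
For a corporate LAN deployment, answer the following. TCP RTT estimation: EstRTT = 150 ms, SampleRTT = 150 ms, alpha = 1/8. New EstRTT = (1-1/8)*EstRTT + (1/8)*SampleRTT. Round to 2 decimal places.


Given: EstRTT = 150 ms, SampleRTT = 150 ms, alpha = 1/8
New EstRTT = (1 - alpha) * EstRTT + alpha * SampleRTT
(7/8) * 150 = 131.25
(1/8) * 150 = 18.75
New EstRTT = 131.25 + 18.75 = 150 ms -> 150.00 ms (2 dp)

150.00


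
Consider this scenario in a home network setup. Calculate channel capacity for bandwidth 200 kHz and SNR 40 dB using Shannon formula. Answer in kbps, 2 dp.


Given: B = 200 kHz, SNR = 40 dB
SNR linear = 10^(40/10) = 10000
1 + SNR = 10001
log2(10001) = 13.2878566418
C = 200 * 1000 * 13.2878566418 = 2657571.3284 bps
C = 2657.571328 kbps -> 2657.57 kbps (2 dp)

2657.57


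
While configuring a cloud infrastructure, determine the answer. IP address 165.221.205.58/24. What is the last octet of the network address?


Given: IP = 165.221.205.58, prefix = /24
Subnet mask = 255.255.255.0
Last octet of IP: 58
Last octet of mask: 0
Network last octet = 58 AND 0 = 0

0


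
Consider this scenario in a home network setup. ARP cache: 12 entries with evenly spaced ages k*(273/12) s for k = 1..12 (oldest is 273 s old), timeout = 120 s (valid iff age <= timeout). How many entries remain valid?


Ages are k * 273/12 s for k = 1..12 (spacing = 22.7500 s).
Entry k is valid iff k * 273/12 <= 120 iff k <= 12 * 120 / 273 = 5.2747
n_valid = floor(5.2747) = 5
(n_stale = 12 - 5 = 7)

5


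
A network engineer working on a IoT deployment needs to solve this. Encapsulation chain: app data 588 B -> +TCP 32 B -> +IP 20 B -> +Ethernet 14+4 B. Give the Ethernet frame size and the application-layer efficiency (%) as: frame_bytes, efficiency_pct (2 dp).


TCP segment = 588 + 32 = 620 B
IP packet = 620 + 20 = 640 B
Ethernet frame = 640 + 14 + 4 = 658 B
Efficiency = app / frame = 588 / 658 = 0.893617 = 89.3617% -> 89.36% (2 dp)

658, 89.36


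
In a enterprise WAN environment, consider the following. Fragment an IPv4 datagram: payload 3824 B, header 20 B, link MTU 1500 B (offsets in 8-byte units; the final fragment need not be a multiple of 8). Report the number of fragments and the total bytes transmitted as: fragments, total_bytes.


Max data per non-final fragment = floor((MTU - header)/8)*8 = floor((1500 - 20)/8)*8 = floor(1480/8)*8 = 1480 B
Final fragment needs no 8-byte alignment: it can carry up to MTU - header = 1480 B
Non-final fragments needed = ceil((payload - 1480) / 1480) = ceil(2344/1480) = ceil(1.5838) = 2
Number of fragments = 2 + 1 = 3
Fragment sizes (data): 2 * 1480 B + 864 B (last, 864 <= 1480 OK)
Total bytes sent = payload + n_frags * header = 3824 + 3*20 = 3824 + 60 = 3884 B

3, 3884


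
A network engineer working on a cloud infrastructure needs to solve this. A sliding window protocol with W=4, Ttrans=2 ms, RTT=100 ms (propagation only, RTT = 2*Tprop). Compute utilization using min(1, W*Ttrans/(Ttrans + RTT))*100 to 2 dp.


Given: W = 4, Ttrans = 2 ms, RTT = 100 ms (= 2 * Tprop, Tprop = 50 ms)
Cycle time = Ttrans + RTT = 2 + 100 = 102 ms (first packet sent until its ACK returns)
W * Ttrans = 4 * 2 = 8 ms of sending per cycle
W * Ttrans / (Ttrans + RTT) = 8 / 102 = 0.078431
U = min(1, 0.078431) = 0.078431
U% = 7.84%

7.84


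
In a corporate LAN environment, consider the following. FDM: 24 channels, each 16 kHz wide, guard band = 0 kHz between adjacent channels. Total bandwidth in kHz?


Given: 24 channels, 16 kHz each, guard = 0 kHz
Channel bandwidth = 24 * 16 = 384 kHz
Guard bands = 23 gaps * 0 kHz = 0 kHz
Total = 384 + 0 = 384 kHz

384


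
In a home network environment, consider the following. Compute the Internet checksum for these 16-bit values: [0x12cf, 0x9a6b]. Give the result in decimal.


Given words: [0x12cf, 0x9a6b]
Step 1: Sum all words
Raw sum = 4815 + 39531 = 44346
One's complement = ~44346 & 0xFFFF = 21189

21189


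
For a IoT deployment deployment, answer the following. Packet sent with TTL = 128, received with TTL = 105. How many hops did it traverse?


Given: initial TTL = 128, received TTL = 105
Hops = initial TTL - received TTL
Hops = 128 - 105 = 23

23


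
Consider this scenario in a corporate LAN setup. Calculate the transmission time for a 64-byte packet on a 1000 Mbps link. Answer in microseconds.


Given: packet = 64 bytes, bandwidth = 1000 Mbps
Packet in bits = 64 * 8 = 512 bits
Bandwidth = 1000 * 10^6 = 1000000000 bps
Time = 512 / 1000000000 seconds
Time in us = 512 * 10^6 / 1000000000 = 0.512

0.512


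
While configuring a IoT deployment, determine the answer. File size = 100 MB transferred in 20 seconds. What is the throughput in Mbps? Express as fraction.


Given: file = 100 MB, time = 20 s
File in Mb = 100 * 8 = 800 Mb
Throughput = 800 / 20 Mbps
Throughput = 40 Mbps

40


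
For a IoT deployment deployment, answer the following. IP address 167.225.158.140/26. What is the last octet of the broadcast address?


Given: IP = 167.225.158.140, prefix = /26
Host bits = 32 - 26 = 6
Network last octet = 140 AND mask = 128
Host part size = 2^6 - 1 = 63
Broadcast last octet = 128 OR 63 = 191

191


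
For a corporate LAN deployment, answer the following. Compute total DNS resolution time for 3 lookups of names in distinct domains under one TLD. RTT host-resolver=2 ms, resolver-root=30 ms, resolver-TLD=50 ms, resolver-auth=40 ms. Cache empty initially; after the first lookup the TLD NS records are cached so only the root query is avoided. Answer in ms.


Lookup 1 (cold cache): local + root + TLD + auth = 2 + 30 + 50 + 40 = 122 ms
Lookups 2..3 (TLD NS cached -> skip root; new domain -> still ask TLD and auth): local + TLD + auth = 2 + 50 + 40 = 92 ms each
Remaining 2 lookups: 2 * 92 = 184 ms
Total = 122 + 184 = 306 ms

306


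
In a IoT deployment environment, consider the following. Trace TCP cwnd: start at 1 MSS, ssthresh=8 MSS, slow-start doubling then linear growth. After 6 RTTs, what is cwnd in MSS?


RTT 0: cwnd = 1 MSS (initial)
RTT 1: cwnd = 2 MSS (slow start, doubled)
RTT 2: cwnd = 4 MSS (slow start, doubled)
RTT 3: cwnd = 8 MSS (slow start, doubled)
RTT 4: cwnd = 9 MSS (congestion avoidance, +1)
RTT 5: cwnd = 10 MSS (congestion avoidance, +1)
RTT 6: cwnd = 11 MSS (congestion avoidance, +1)

11


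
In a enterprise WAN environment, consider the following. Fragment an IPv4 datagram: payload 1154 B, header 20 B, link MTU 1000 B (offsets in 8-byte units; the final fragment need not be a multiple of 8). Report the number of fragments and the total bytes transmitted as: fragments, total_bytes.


Max data per non-final fragment = floor((MTU - header)/8)*8 = floor((1000 - 20)/8)*8 = floor(980/8)*8 = 976 B
Final fragment needs no 8-byte alignment: it can carry up to MTU - header = 980 B
Non-final fragments needed = ceil((payload - 980) / 976) = ceil(174/976) = ceil(0.1783) = 1
Number of fragments = 1 + 1 = 2
Fragment sizes (data): 1 * 976 B + 178 B (last, 178 <= 980 OK)
Total bytes sent = payload + n_frags * header = 1154 + 2*20 = 1154 + 40 = 1194 B

2, 1194


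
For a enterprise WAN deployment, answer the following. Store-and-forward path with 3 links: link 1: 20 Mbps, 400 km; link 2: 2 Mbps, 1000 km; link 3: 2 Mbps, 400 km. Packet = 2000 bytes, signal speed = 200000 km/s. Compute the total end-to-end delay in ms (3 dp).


Packet = 2000 bytes = 16000 bits. Store-and-forward: sum (t_trans + t_prop) per link.
Link 1: t_trans = 16000/(20*10^6) s = 0.8000 ms; t_prop = 400/200000 s = 2.0000 ms; subtotal = 2.8000 ms
Link 2: t_trans = 16000/(2*10^6) s = 8.0000 ms; t_prop = 1000/200000 s = 5.0000 ms; subtotal = 13.0000 ms
Link 3: t_trans = 16000/(2*10^6) s = 8.0000 ms; t_prop = 400/200000 s = 2.0000 ms; subtotal = 10.0000 ms
End-to-end = 2.8000 + 13.0000 + 10.0000 = 25.8000 ms -> 25.800 ms (3 dp)

25.800


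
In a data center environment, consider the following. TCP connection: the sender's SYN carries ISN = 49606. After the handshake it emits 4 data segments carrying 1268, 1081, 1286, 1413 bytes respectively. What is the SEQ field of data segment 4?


The SYN occupies sequence number ISN = 49606, so the first data byte is ISN + 1 = 49607.
SEQ of data segment i = (ISN + 1) + sum of payload sizes of segments 1..i-1.
Segment 1: SEQ = 49607, payload = 1268 bytes
Segment 2: SEQ = 50875, payload = 1081 bytes
Segment 3: SEQ = 51956, payload = 1286 bytes
Segment 4: SEQ = 53242, payload = 1413 bytes
SEQ of segment 4 = 49607 + 1268 + 1081 + 1286 = 53242

53242


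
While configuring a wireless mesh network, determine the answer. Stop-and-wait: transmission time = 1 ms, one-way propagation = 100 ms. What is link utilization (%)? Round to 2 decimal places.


Given: Ttrans = 1 ms, Tprop = 100 ms
RTT = 2 * Tprop = 2 * 100 = 200 ms
U = Ttrans / (Ttrans + RTT)
U = 1 / (1 + 200)
U = 1 / 201 = 0.004975
U% = 0.50%

0.50


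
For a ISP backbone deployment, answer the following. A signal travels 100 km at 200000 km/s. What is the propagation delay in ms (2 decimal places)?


Given: distance = 100 km, speed = 200000 km/s
Delay = distance / speed = 100 / 200000 seconds
Delay in ms = 100 * 1000 / 200000
Delay = 0.5000 ms
Rounded to 2 dp = 0.50 ms

0.50


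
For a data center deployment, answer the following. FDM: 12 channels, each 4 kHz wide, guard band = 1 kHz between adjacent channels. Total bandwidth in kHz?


Given: 12 channels, 4 kHz each, guard = 1 kHz
Channel bandwidth = 12 * 4 = 48 kHz
Guard bands = 11 gaps * 1 kHz = 11 kHz
Total = 48 + 11 = 59 kHz

59


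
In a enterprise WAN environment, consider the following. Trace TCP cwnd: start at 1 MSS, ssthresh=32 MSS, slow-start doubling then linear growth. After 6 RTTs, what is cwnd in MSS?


RTT 0: cwnd = 1 MSS (initial)
RTT 1: cwnd = 2 MSS (slow start, doubled)
RTT 2: cwnd = 4 MSS (slow start, doubled)
RTT 3: cwnd = 8 MSS (slow start, doubled)
RTT 4: cwnd = 16 MSS (slow start, doubled)
RTT 5: cwnd = 32 MSS (slow start, doubled)
RTT 6: cwnd = 33 MSS (congestion avoidance, +1)

33


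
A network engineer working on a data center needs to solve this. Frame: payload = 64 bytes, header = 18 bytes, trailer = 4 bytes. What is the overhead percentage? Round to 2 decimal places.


Given: payload = 64 B, header = 18 B, trailer = 4 B
Overhead bytes = header + trailer = 18 + 4 = 22
Total frame = payload + overhead = 64 + 22 = 86
Overhead % = 22 / 86 * 100 = 25.5814% -> 25.58% (2 dp)

25.58


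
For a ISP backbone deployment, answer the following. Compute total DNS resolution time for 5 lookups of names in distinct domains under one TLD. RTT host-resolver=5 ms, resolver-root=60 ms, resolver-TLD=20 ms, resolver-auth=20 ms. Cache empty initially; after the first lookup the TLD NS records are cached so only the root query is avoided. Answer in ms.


Lookup 1 (cold cache): local + root + TLD + auth = 5 + 60 + 20 + 20 = 105 ms
Lookups 2..5 (TLD NS cached -> skip root; new domain -> still ask TLD and auth): local + TLD + auth = 5 + 20 + 20 = 45 ms each
Remaining 4 lookups: 4 * 45 = 180 ms
Total = 105 + 180 = 285 ms

285
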